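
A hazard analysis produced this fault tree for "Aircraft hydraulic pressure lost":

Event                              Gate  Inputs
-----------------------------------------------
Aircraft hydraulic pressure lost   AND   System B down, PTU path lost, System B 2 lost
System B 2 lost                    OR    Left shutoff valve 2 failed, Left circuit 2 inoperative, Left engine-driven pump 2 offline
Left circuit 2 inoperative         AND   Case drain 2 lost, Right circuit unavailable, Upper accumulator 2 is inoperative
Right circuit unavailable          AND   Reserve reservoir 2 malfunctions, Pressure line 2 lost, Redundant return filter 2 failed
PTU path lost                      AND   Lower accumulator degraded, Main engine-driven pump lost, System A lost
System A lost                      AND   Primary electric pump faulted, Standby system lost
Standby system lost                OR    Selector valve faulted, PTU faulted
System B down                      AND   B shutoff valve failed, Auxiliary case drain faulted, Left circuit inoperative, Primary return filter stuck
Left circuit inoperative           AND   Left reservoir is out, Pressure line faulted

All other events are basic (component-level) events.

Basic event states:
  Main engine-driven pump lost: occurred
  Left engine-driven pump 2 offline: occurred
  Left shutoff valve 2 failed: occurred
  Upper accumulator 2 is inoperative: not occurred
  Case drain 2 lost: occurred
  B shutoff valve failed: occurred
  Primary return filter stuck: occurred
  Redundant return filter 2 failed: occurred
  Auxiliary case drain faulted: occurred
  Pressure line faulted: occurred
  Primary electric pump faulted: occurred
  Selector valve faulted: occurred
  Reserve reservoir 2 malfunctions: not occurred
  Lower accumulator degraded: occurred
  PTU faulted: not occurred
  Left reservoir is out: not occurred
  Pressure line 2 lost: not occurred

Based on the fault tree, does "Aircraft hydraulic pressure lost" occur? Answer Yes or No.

No

Left circuit inoperative [AND]: Left reservoir is out=not, Pressure line faulted=occurs → not all inputs occur → does not occur.
System B down [AND]: B shutoff valve failed=occurs, Auxiliary case drain faulted=occurs, Left circuit inoperative=not, Primary return filter stuck=occurs → not all inputs occur → does not occur.
Standby system lost [OR]: Selector valve faulted=occurs, PTU faulted=not → at least one input occurs → occurs.
System A lost [AND]: Primary electric pump faulted=occurs, Standby system lost=occurs → all inputs occur → occurs.
PTU path lost [AND]: Lower accumulator degraded=occurs, Main engine-driven pump lost=occurs, System A lost=occurs → all inputs occur → occurs.
Right circuit unavailable [AND]: Reserve reservoir 2 malfunctions=not, Pressure line 2 lost=not, Redundant return filter 2 failed=occurs → not all inputs occur → does not occur.
Left circuit 2 inoperative [AND]: Case drain 2 lost=occurs, Right circuit unavailable=not, Upper accumulator 2 is inoperative=not → not all inputs occur → does not occur.
System B 2 lost [OR]: Left shutoff valve 2 failed=occurs, Left circuit 2 inoperative=not, Left engine-driven pump 2 offline=occurs → at least one input occurs → occurs.
Aircraft hydraulic pressure lost [AND]: System B down=not, PTU path lost=occurs, System B 2 lost=occurs → not all inputs occur → does not occur.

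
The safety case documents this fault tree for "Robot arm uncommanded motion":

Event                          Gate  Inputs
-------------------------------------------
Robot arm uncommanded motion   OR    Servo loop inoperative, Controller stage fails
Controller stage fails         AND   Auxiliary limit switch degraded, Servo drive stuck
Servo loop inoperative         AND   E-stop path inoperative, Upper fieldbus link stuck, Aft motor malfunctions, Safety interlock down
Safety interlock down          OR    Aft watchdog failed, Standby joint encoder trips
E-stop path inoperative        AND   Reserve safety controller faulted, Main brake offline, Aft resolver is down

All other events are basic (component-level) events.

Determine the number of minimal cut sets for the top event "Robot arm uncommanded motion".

3

E-stop path inoperative [AND]: one cut set from each child combined → 1 × 1 × 1 = 1 cut set(s).
Safety interlock down [OR]: union of children's cut sets → 2 cut set(s).
Servo loop inoperative [AND]: one cut set from each child combined → 1 × 1 × 1 × 2 = 2 cut set(s).
Controller stage fails [AND]: one cut set from each child combined → 1 × 1 = 1 cut set(s).
Robot arm uncommanded motion [OR]: union of children's cut sets → 3 cut set(s).
Minimal cut sets: {Aft motor malfunctions, Aft resolver is down, Aft watchdog failed, Main brake offline, Reserve safety controller faulted, Upper fieldbus link stuck}; {Aft motor malfunctions, Aft resolver is down, Main brake offline, Reserve safety controller faulted, Standby joint encoder trips, Upper fieldbus link stuck}; {Auxiliary limit switch degraded, Servo drive stuck}.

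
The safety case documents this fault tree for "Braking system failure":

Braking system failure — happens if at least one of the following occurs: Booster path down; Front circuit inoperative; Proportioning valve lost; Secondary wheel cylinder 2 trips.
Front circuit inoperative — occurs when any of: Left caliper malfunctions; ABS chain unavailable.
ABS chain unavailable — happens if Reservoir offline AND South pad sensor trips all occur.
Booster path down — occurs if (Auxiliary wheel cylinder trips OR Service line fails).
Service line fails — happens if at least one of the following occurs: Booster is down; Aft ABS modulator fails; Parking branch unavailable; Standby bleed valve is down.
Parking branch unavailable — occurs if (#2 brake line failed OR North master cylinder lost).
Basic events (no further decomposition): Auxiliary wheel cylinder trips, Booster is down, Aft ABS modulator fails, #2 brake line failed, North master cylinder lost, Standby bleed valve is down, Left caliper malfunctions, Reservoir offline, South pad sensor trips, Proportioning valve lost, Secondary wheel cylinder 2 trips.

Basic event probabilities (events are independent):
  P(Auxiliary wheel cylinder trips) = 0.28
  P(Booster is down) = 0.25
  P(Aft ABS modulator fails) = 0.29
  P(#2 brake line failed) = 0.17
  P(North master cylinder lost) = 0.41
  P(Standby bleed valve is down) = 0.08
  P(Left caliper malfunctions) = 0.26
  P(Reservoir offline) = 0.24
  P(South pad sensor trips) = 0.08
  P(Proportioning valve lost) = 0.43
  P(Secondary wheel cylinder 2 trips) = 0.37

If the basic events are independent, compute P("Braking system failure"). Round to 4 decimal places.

0.9550

P(Parking branch unavailable) [OR] = 1 − (1−0.17) × (1−0.41) = 0.510300
P(Service line fails) [OR] = 1 − (1−0.25) × (1−0.29) × (1−0.510300) × (1−0.08) = 0.760096
P(Booster path down) [OR] = 1 − (1−0.28) × (1−0.760096) = 0.827269
P(ABS chain unavailable) [AND] = 0.24 × 0.08 = 0.019200
P(Front circuit inoperative) [OR] = 1 − (1−0.26) × (1−0.019200) = 0.274208
P(Braking system failure) [OR] = 1 − (1−0.827269) × (1−0.274208) × (1−0.43) × (1−0.37) = 0.954981
Rounded to 4 decimal places: P(Braking system failure) ≈ 0.9550.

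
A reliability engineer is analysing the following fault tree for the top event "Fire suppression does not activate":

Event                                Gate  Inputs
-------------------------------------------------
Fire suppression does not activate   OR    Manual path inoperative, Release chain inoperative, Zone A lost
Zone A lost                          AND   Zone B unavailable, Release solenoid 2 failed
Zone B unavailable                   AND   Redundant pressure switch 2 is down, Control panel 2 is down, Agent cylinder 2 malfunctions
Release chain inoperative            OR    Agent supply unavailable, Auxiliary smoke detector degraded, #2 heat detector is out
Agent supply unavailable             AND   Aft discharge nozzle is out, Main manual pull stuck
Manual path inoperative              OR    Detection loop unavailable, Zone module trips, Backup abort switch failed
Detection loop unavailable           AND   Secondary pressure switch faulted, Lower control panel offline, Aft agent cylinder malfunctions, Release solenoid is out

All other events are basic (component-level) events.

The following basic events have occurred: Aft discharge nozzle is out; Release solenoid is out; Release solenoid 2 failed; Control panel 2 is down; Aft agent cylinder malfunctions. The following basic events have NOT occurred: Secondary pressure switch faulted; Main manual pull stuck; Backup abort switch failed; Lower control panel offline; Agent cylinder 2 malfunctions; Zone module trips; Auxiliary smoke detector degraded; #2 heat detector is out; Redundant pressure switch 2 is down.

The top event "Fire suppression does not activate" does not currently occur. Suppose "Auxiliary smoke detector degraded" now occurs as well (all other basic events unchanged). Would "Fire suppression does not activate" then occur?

Counterfactual: set "Auxiliary smoke detector degraded" to occurred.
Detection loop unavailable [AND]: Secondary pressure switch faulted=not, Lower control panel offline=not, Aft agent cylinder malfunctions=occurs, Release solenoid is out=occurs → not all inputs occur → does not occur.
Manual path inoperative [OR]: Detection loop unavailable=not, Zone module trips=not, Backup abort switch failed=not → no input occurs → does not occur.
Agent supply unavailable [AND]: Aft discharge nozzle is out=occurs, Main manual pull stuck=not → not all inputs occur → does not occur.
Release chain inoperative [OR]: Agent supply unavailable=not, Auxiliary smoke detector degraded=occurs, #2 heat detector is out=not → at least one input occurs → occurs.
Zone B unavailable [AND]: Redundant pressure switch 2 is down=not, Control panel 2 is down=occurs, Agent cylinder 2 malfunctions=not → not all inputs occur → does not occur.
Zone A lost [AND]: Zone B unavailable=not, Release solenoid 2 failed=occurs → not all inputs occur → does not occur.
Fire suppression does not activate [OR]: Manual path inoperative=not, Release chain inoperative=occurs, Zone A lost=not → at least one input occurs → occurs.

Yes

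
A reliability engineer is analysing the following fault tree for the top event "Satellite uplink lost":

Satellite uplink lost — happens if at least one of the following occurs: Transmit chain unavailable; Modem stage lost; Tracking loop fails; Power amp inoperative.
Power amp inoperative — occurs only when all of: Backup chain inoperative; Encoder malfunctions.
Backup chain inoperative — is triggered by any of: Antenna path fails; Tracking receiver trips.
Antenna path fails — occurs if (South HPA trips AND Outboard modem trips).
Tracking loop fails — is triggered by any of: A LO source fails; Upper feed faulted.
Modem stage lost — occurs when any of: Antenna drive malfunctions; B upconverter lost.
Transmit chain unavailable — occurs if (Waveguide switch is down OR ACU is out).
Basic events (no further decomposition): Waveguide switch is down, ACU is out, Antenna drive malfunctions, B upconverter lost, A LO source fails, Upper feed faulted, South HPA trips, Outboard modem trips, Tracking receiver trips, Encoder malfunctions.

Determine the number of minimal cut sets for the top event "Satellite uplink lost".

8

Transmit chain unavailable [OR]: union of children's cut sets → 2 cut set(s).
Modem stage lost [OR]: union of children's cut sets → 2 cut set(s).
Tracking loop fails [OR]: union of children's cut sets → 2 cut set(s).
Antenna path fails [AND]: one cut set from each child combined → 1 × 1 = 1 cut set(s).
Backup chain inoperative [OR]: union of children's cut sets → 2 cut set(s).
Power amp inoperative [AND]: one cut set from each child combined → 2 × 1 = 2 cut set(s).
Satellite uplink lost [OR]: union of children's cut sets → 8 cut set(s).
Minimal cut sets: {Waveguide switch is down}; {ACU is out}; {Antenna drive malfunctions}; {B upconverter lost}; {A LO source fails}; {Upper feed faulted}; {Encoder malfunctions, Outboard modem trips, South HPA trips}; {Encoder malfunctions, Tracking receiver trips}.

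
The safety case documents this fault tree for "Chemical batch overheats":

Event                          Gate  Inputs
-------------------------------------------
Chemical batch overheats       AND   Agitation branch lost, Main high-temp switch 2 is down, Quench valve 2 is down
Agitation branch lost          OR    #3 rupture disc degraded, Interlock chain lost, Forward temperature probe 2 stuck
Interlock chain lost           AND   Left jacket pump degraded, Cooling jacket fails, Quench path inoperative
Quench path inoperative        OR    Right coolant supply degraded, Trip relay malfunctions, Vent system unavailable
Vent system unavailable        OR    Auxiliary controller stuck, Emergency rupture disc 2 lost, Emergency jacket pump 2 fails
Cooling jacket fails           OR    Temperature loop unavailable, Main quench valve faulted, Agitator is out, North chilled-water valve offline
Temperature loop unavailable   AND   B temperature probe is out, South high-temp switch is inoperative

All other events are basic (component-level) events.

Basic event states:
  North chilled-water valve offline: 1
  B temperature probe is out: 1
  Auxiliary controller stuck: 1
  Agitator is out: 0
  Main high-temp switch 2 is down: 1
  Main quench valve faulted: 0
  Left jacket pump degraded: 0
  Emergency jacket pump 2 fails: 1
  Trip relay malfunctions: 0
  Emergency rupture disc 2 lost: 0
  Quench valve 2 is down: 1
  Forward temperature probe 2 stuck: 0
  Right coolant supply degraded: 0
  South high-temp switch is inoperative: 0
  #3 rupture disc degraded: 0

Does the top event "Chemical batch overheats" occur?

Temperature loop unavailable [AND]: B temperature probe is out=occurs, South high-temp switch is inoperative=not → not all inputs occur → does not occur.
Cooling jacket fails [OR]: Temperature loop unavailable=not, Main quench valve faulted=not, Agitator is out=not, North chilled-water valve offline=occurs → at least one input occurs → occurs.
Vent system unavailable [OR]: Auxiliary controller stuck=occurs, Emergency rupture disc 2 lost=not, Emergency jacket pump 2 fails=occurs → at least one input occurs → occurs.
Quench path inoperative [OR]: Right coolant supply degraded=not, Trip relay malfunctions=not, Vent system unavailable=occurs → at least one input occurs → occurs.
Interlock chain lost [AND]: Left jacket pump degraded=not, Cooling jacket fails=occurs, Quench path inoperative=occurs → not all inputs occur → does not occur.
Agitation branch lost [OR]: #3 rupture disc degraded=not, Interlock chain lost=not, Forward temperature probe 2 stuck=not → no input occurs → does not occur.
Chemical batch overheats [AND]: Agitation branch lost=not, Main high-temp switch 2 is down=occurs, Quench valve 2 is down=occurs → not all inputs occur → does not occur.

No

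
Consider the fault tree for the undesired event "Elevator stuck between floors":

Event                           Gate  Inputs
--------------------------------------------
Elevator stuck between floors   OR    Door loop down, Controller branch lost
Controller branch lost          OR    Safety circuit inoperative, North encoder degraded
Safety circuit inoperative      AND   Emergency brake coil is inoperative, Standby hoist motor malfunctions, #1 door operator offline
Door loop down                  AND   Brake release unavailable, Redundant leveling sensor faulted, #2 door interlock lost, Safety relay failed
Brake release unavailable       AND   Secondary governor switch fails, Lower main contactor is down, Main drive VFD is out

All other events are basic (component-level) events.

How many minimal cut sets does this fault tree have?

Brake release unavailable [AND]: one cut set from each child combined → 1 × 1 × 1 = 1 cut set(s).
Door loop down [AND]: one cut set from each child combined → 1 × 1 × 1 × 1 = 1 cut set(s).
Safety circuit inoperative [AND]: one cut set from each child combined → 1 × 1 × 1 = 1 cut set(s).
Controller branch lost [OR]: union of children's cut sets → 2 cut set(s).
Elevator stuck between floors [OR]: union of children's cut sets → 3 cut set(s).
Minimal cut sets: {#2 door interlock lost, Lower main contactor is down, Main drive VFD is out, Redundant leveling sensor faulted, Safety relay failed, Secondary governor switch fails}; {#1 door operator offline, Emergency brake coil is inoperative, Standby hoist motor malfunctions}; {North encoder degraded}.

3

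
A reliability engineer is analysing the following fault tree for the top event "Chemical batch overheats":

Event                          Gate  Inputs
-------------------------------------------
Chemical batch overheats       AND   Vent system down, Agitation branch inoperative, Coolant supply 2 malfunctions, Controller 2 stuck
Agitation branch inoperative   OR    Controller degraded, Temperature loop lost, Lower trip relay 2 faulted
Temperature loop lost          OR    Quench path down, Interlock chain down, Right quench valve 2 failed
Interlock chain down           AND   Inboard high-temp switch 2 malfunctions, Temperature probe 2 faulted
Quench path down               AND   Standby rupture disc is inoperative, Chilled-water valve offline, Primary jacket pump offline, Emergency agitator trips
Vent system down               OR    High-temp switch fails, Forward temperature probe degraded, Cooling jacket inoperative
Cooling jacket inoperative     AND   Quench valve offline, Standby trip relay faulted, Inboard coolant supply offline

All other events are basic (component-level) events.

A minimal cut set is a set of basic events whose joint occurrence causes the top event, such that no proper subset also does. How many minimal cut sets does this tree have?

15

Cooling jacket inoperative [AND]: one cut set from each child combined → 1 × 1 × 1 = 1 cut set(s).
Vent system down [OR]: union of children's cut sets → 3 cut set(s).
Quench path down [AND]: one cut set from each child combined → 1 × 1 × 1 × 1 = 1 cut set(s).
Interlock chain down [AND]: one cut set from each child combined → 1 × 1 = 1 cut set(s).
Temperature loop lost [OR]: union of children's cut sets → 3 cut set(s).
Agitation branch inoperative [OR]: union of children's cut sets → 5 cut set(s).
Chemical batch overheats [AND]: one cut set from each child combined → 3 × 5 × 1 × 1 = 15 cut set(s).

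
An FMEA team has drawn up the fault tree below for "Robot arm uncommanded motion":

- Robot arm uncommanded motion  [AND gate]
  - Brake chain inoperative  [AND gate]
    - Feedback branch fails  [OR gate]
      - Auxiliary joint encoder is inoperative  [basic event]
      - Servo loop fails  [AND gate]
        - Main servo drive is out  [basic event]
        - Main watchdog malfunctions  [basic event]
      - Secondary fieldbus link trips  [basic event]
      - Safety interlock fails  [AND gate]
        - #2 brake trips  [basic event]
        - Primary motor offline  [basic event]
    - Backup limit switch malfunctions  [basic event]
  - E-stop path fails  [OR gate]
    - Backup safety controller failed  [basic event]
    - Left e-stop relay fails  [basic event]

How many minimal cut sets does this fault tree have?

8

Servo loop fails [AND]: one cut set from each child combined → 1 × 1 = 1 cut set(s).
Safety interlock fails [AND]: one cut set from each child combined → 1 × 1 = 1 cut set(s).
Feedback branch fails [OR]: union of children's cut sets → 4 cut set(s).
Brake chain inoperative [AND]: one cut set from each child combined → 4 × 1 = 4 cut set(s).
E-stop path fails [OR]: union of children's cut sets → 2 cut set(s).
Robot arm uncommanded motion [AND]: one cut set from each child combined → 4 × 2 = 8 cut set(s).
Minimal cut sets: {Auxiliary joint encoder is inoperative, Backup limit switch malfunctions, Backup safety controller failed}; {Auxiliary joint encoder is inoperative, Backup limit switch malfunctions, Left e-stop relay fails}; {Backup limit switch malfunctions, Backup safety controller failed, Main servo drive is out, Main watchdog malfunctions}; {Backup limit switch malfunctions, Left e-stop relay fails, Main servo drive is out, Main watchdog malfunctions}; {Backup limit switch malfunctions, Backup safety controller failed, Secondary fieldbus link trips}; {Backup limit switch malfunctions, Left e-stop relay fails, Secondary fieldbus link trips}; {#2 brake trips, Backup limit switch malfunctions, Backup safety controller failed, Primary motor offline}; {#2 brake trips, Backup limit switch malfunctions, Left e-stop relay fails, Primary motor offline}.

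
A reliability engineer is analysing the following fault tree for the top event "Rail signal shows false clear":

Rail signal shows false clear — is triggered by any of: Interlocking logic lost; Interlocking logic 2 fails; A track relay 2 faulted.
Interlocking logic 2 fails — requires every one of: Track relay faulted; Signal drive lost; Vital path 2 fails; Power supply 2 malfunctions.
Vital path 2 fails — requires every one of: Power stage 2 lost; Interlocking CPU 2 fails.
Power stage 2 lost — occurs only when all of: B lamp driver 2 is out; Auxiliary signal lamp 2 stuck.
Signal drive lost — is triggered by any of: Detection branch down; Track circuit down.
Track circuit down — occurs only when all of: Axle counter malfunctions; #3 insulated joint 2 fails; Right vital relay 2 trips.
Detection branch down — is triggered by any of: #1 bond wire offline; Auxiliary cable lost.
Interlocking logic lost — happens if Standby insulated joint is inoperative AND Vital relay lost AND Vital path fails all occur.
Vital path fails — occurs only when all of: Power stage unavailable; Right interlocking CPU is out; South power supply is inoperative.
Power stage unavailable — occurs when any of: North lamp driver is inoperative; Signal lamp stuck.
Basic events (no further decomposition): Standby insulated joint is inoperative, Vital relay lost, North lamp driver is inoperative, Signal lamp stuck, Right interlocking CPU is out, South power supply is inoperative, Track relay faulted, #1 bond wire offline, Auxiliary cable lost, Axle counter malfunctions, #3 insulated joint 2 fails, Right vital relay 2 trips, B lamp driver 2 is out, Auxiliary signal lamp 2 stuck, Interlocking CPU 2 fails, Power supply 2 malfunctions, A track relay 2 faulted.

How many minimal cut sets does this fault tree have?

6

Power stage unavailable [OR]: union of children's cut sets → 2 cut set(s).
Vital path fails [AND]: one cut set from each child combined → 2 × 1 × 1 = 2 cut set(s).
Interlocking logic lost [AND]: one cut set from each child combined → 1 × 1 × 2 = 2 cut set(s).
Detection branch down [OR]: union of children's cut sets → 2 cut set(s).
Track circuit down [AND]: one cut set from each child combined → 1 × 1 × 1 = 1 cut set(s).
Signal drive lost [OR]: union of children's cut sets → 3 cut set(s).
Power stage 2 lost [AND]: one cut set from each child combined → 1 × 1 = 1 cut set(s).
Vital path 2 fails [AND]: one cut set from each child combined → 1 × 1 = 1 cut set(s).
Interlocking logic 2 fails [AND]: one cut set from each child combined → 1 × 3 × 1 × 1 = 3 cut set(s).
Rail signal shows false clear [OR]: union of children's cut sets → 6 cut set(s).
Minimal cut sets: {North lamp driver is inoperative, Right interlocking CPU is out, South power supply is inoperative, Standby insulated joint is inoperative, Vital relay lost}; {Right interlocking CPU is out, Signal lamp stuck, South power supply is inoperative, Standby insulated joint is inoperative, Vital relay lost}; {#1 bond wire offline, Auxiliary signal lamp 2 stuck, B lamp driver 2 is out, Interlocking CPU 2 fails, Power supply 2 malfunctions, Track relay faulted}; {Auxiliary cable lost, Auxiliary signal lamp 2 stuck, B lamp driver 2 is out, Interlocking CPU 2 fails, Power supply 2 malfunctions, Track relay faulted}; {#3 insulated joint 2 fails, Auxiliary signal lamp 2 stuck, Axle counter malfunctions, B lamp driver 2 is out, Interlocking CPU 2 fails, Power supply 2 malfunctions, Right vital relay 2 trips, Track relay faulted}; {A track relay 2 faulted}.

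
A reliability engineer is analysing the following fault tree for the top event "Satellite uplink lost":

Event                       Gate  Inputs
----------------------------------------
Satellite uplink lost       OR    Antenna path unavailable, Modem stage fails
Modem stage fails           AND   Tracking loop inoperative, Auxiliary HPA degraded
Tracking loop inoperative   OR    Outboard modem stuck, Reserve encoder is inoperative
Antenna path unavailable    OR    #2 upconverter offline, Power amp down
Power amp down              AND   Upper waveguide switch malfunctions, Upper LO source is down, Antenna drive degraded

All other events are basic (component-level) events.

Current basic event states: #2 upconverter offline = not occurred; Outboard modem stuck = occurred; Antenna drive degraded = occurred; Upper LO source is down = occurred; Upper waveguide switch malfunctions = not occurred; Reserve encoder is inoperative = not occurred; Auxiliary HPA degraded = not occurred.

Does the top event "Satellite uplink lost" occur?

No

Power amp down [AND]: Upper waveguide switch malfunctions=not, Upper LO source is down=occurs, Antenna drive degraded=occurs → not all inputs occur → does not occur.
Antenna path unavailable [OR]: #2 upconverter offline=not, Power amp down=not → no input occurs → does not occur.
Tracking loop inoperative [OR]: Outboard modem stuck=occurs, Reserve encoder is inoperative=not → at least one input occurs → occurs.
Modem stage fails [AND]: Tracking loop inoperative=occurs, Auxiliary HPA degraded=not → not all inputs occur → does not occur.
Satellite uplink lost [OR]: Antenna path unavailable=not, Modem stage fails=not → no input occurs → does not occur.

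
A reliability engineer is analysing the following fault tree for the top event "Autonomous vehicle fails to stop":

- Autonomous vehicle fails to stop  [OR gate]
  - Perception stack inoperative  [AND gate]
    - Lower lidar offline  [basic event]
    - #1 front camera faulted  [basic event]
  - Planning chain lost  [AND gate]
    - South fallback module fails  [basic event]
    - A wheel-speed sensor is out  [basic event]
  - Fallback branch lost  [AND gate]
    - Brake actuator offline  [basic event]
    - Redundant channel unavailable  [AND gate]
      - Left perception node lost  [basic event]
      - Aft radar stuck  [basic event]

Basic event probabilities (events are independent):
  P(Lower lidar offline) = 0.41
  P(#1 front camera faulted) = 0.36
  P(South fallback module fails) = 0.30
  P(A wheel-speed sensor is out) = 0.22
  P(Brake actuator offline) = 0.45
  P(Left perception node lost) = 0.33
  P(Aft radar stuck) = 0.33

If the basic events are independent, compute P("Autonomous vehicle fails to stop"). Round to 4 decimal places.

P(Perception stack inoperative) [AND] = 0.41 × 0.36 = 0.147600
P(Planning chain lost) [AND] = 0.30 × 0.22 = 0.066000
P(Redundant channel unavailable) [AND] = 0.33 × 0.33 = 0.108900
P(Fallback branch lost) [AND] = 0.45 × 0.108900 = 0.049005
P(Autonomous vehicle fails to stop) [OR] = 1 − (1−0.147600) × (1−0.066000) × (1−0.049005) = 0.242873
Rounded to 4 decimal places: P(Autonomous vehicle fails to stop) ≈ 0.2429.

0.2429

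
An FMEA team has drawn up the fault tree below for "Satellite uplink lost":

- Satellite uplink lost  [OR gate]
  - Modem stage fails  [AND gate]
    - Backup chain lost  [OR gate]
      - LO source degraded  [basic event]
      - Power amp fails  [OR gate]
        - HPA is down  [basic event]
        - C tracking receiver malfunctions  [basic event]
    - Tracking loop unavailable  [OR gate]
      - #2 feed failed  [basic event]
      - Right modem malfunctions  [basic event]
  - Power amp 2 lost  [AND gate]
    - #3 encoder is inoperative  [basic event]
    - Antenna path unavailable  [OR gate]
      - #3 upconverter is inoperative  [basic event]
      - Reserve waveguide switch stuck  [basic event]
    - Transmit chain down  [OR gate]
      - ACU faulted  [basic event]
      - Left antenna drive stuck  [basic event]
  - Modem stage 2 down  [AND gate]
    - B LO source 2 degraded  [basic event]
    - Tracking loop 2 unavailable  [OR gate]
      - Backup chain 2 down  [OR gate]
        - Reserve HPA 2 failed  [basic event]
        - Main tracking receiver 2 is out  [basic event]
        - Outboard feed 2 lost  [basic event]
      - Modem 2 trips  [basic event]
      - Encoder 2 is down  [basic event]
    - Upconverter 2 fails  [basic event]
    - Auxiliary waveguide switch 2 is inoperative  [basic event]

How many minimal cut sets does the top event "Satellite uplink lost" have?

15

Power amp fails [OR]: union of children's cut sets → 2 cut set(s).
Backup chain lost [OR]: union of children's cut sets → 3 cut set(s).
Tracking loop unavailable [OR]: union of children's cut sets → 2 cut set(s).
Modem stage fails [AND]: one cut set from each child combined → 3 × 2 = 6 cut set(s).
Antenna path unavailable [OR]: union of children's cut sets → 2 cut set(s).
Transmit chain down [OR]: union of children's cut sets → 2 cut set(s).
Power amp 2 lost [AND]: one cut set from each child combined → 1 × 2 × 2 = 4 cut set(s).
Backup chain 2 down [OR]: union of children's cut sets → 3 cut set(s).
Tracking loop 2 unavailable [OR]: union of children's cut sets → 5 cut set(s).
Modem stage 2 down [AND]: one cut set from each child combined → 1 × 5 × 1 × 1 = 5 cut set(s).
Satellite uplink lost [OR]: union of children's cut sets → 15 cut set(s).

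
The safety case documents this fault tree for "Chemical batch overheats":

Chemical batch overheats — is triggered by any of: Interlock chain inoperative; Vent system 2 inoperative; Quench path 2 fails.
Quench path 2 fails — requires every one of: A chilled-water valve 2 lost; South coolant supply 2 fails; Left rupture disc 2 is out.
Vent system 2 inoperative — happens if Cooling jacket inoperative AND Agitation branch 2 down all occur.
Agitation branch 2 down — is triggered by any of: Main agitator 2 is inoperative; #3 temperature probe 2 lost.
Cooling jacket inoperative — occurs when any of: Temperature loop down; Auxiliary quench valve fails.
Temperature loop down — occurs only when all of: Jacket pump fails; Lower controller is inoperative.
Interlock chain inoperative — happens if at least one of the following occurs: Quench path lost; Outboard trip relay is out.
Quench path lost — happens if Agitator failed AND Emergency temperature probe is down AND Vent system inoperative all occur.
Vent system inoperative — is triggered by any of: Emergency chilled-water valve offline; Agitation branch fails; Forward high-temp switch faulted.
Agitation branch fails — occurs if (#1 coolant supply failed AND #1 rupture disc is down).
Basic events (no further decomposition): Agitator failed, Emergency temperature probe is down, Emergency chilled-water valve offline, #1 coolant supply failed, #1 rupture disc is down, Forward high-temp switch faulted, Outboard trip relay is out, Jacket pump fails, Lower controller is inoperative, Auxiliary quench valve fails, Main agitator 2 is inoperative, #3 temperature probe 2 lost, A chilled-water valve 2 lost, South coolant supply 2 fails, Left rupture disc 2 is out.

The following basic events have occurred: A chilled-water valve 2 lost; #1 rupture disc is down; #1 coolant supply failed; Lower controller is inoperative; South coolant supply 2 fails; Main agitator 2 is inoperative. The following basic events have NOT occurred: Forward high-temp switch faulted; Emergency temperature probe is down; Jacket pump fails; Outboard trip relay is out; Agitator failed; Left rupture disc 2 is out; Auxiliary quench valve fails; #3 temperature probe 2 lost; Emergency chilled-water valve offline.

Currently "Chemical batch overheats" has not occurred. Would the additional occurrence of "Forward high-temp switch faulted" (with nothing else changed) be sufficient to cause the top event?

No

Counterfactual: set "Forward high-temp switch faulted" to occurred.
Agitation branch fails [AND]: #1 coolant supply failed=occurs, #1 rupture disc is down=occurs → all inputs occur → occurs.
Vent system inoperative [OR]: Emergency chilled-water valve offline=not, Agitation branch fails=occurs, Forward high-temp switch faulted=occurs → at least one input occurs → occurs.
Quench path lost [AND]: Agitator failed=not, Emergency temperature probe is down=not, Vent system inoperative=occurs → not all inputs occur → does not occur.
Interlock chain inoperative [OR]: Quench path lost=not, Outboard trip relay is out=not → no input occurs → does not occur.
Temperature loop down [AND]: Jacket pump fails=not, Lower controller is inoperative=occurs → not all inputs occur → does not occur.
Cooling jacket inoperative [OR]: Temperature loop down=not, Auxiliary quench valve fails=not → no input occurs → does not occur.
Agitation branch 2 down [OR]: Main agitator 2 is inoperative=occurs, #3 temperature probe 2 lost=not → at least one input occurs → occurs.
Vent system 2 inoperative [AND]: Cooling jacket inoperative=not, Agitation branch 2 down=occurs → not all inputs occur → does not occur.
Quench path 2 fails [AND]: A chilled-water valve 2 lost=occurs, South coolant supply 2 fails=occurs, Left rupture disc 2 is out=not → not all inputs occur → does not occur.
Chemical batch overheats [OR]: Interlock chain inoperative=not, Vent system 2 inoperative=not, Quench path 2 fails=not → no input occurs → does not occur.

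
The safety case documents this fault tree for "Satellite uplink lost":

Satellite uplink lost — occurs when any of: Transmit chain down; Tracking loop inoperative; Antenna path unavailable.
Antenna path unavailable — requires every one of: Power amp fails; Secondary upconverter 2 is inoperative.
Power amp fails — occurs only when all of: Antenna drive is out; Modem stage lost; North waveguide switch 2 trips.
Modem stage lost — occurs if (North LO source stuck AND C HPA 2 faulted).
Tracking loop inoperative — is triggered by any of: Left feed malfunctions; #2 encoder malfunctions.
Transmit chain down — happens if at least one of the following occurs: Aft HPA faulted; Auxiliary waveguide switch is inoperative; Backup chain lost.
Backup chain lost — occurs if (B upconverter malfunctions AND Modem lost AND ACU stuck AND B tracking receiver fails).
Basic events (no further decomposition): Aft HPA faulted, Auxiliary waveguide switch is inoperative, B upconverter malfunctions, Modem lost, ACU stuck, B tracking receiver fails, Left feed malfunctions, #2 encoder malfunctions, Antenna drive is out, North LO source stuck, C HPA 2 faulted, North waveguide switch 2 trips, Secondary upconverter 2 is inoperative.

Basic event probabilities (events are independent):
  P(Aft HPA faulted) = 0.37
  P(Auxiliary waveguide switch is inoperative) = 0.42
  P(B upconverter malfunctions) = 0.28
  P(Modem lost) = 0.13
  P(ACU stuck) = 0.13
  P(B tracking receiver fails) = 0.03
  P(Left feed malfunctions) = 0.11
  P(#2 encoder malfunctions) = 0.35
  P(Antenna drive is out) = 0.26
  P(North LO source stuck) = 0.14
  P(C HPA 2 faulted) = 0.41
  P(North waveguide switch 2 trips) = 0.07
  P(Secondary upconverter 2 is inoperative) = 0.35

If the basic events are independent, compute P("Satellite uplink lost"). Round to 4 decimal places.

0.7887

P(Backup chain lost) [AND] = 0.28 × 0.13 × 0.13 × 0.03 = 0.000142
P(Transmit chain down) [OR] = 1 − (1−0.37) × (1−0.42) × (1−0.000142) = 0.634652
P(Tracking loop inoperative) [OR] = 1 − (1−0.11) × (1−0.35) = 0.421500
P(Modem stage lost) [AND] = 0.14 × 0.41 = 0.057400
P(Power amp fails) [AND] = 0.26 × 0.057400 × 0.07 = 0.001045
P(Antenna path unavailable) [AND] = 0.001045 × 0.35 = 0.000366
P(Satellite uplink lost) [OR] = 1 − (1−0.634652) × (1−0.421500) × (1−0.000366) = 0.788724
Rounded to 4 decimal places: P(Satellite uplink lost) ≈ 0.7887.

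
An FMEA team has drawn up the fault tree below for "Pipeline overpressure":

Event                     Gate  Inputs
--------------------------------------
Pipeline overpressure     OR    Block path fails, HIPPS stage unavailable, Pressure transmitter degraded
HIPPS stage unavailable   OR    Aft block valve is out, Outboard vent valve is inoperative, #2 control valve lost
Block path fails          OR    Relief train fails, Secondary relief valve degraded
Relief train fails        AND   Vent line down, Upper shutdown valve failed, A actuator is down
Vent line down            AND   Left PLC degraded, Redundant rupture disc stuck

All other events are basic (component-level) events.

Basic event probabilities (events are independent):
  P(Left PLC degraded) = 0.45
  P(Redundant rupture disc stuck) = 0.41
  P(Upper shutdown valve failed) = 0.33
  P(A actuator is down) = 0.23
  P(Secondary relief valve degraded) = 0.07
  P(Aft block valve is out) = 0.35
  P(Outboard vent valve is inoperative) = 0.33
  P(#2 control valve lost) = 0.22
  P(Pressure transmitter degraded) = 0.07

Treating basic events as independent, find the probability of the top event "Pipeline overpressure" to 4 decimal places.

0.7103

P(Vent line down) [AND] = 0.45 × 0.41 = 0.184500
P(Relief train fails) [AND] = 0.184500 × 0.33 × 0.23 = 0.014004
P(Block path fails) [OR] = 1 − (1−0.014004) × (1−0.07) = 0.083024
P(HIPPS stage unavailable) [OR] = 1 − (1−0.35) × (1−0.33) × (1−0.22) = 0.660310
P(Pipeline overpressure) [OR] = 1 − (1−0.083024) × (1−0.660310) × (1−0.07) = 0.710317
Rounded to 4 decimal places: P(Pipeline overpressure) ≈ 0.7103.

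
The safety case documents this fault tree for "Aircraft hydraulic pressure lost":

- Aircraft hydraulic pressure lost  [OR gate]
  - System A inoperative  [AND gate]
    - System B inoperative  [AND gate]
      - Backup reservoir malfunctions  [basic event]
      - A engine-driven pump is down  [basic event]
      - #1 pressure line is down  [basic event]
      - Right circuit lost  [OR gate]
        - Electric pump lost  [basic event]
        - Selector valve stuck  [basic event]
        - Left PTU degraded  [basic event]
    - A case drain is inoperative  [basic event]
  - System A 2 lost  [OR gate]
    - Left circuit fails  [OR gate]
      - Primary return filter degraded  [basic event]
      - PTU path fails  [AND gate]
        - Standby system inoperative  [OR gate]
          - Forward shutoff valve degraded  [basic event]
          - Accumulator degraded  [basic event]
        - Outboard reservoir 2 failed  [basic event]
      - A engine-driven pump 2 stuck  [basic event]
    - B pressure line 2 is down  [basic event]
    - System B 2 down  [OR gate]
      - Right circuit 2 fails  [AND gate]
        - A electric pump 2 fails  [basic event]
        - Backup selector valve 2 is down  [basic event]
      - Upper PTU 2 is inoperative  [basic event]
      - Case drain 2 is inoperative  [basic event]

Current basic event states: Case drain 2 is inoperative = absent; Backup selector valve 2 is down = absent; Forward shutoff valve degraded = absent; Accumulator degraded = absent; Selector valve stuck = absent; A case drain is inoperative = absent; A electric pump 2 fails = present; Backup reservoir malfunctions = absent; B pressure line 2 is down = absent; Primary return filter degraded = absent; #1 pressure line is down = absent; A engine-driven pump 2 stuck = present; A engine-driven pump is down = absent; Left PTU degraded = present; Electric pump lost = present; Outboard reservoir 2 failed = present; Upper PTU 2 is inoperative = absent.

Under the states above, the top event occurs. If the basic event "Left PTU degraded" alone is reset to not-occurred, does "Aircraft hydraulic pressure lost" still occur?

Counterfactual: set "Left PTU degraded" to not occurred.
Right circuit lost [OR]: Electric pump lost=occurs, Selector valve stuck=not, Left PTU degraded=not → at least one input occurs → occurs.
System B inoperative [AND]: Backup reservoir malfunctions=not, A engine-driven pump is down=not, #1 pressure line is down=not, Right circuit lost=occurs → not all inputs occur → does not occur.
System A inoperative [AND]: System B inoperative=not, A case drain is inoperative=not → not all inputs occur → does not occur.
Standby system inoperative [OR]: Forward shutoff valve degraded=not, Accumulator degraded=not → no input occurs → does not occur.
PTU path fails [AND]: Standby system inoperative=not, Outboard reservoir 2 failed=occurs → not all inputs occur → does not occur.
Left circuit fails [OR]: Primary return filter degraded=not, PTU path fails=not, A engine-driven pump 2 stuck=occurs → at least one input occurs → occurs.
Right circuit 2 fails [AND]: A electric pump 2 fails=occurs, Backup selector valve 2 is down=not → not all inputs occur → does not occur.
System B 2 down [OR]: Right circuit 2 fails=not, Upper PTU 2 is inoperative=not, Case drain 2 is inoperative=not → no input occurs → does not occur.
System A 2 lost [OR]: Left circuit fails=occurs, B pressure line 2 is down=not, System B 2 down=not → at least one input occurs → occurs.
Aircraft hydraulic pressure lost [OR]: System A inoperative=not, System A 2 lost=occurs → at least one input occurs → occurs.

Yes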